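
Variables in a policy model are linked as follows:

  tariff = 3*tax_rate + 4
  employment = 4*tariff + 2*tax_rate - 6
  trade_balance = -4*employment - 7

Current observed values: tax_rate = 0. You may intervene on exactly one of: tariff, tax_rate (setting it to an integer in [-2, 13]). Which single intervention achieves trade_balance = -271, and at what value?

Intervening on tariff: trade_balance = -16*tariff + 17. Reaching -271 requires tariff = 18, outside [-2, 13].
Intervening on tax_rate: with other inputs at their observed values, trade_balance = -56*tax_rate - 47. Solving for -271 gives tax_rate = 4, within [-2, 13].

set tax_rate = 4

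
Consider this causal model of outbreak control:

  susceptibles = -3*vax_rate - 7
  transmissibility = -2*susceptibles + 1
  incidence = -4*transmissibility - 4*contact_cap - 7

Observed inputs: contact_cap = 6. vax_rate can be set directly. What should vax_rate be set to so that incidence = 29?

vax_rate = -5

Substituting into the transmissibility equation gives transmissibility = 6*vax_rate + 15.
Substituting into the incidence equation gives incidence = -24*vax_rate - 91.
Solve -24*vax_rate - 91 = 29: vax_rate = (29 + 91) / -24 = -5.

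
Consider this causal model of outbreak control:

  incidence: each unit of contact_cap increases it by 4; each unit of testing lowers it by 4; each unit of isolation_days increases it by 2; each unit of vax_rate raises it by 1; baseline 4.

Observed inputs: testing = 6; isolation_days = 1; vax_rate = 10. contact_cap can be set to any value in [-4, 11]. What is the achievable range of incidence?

Substituting into the incidence equation gives incidence = 4*contact_cap - 8.
Linear in contact_cap, so extremes are at the endpoints: contact_cap = -4 gives incidence = -24; contact_cap = 11 gives incidence = 36.

-24 to 36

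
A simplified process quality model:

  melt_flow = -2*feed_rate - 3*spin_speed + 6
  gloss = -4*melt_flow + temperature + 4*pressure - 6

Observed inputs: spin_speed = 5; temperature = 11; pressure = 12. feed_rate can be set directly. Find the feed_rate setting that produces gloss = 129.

Substituting into the melt_flow equation gives melt_flow = -2*feed_rate - 9.
gloss becomes 8*feed_rate + 89.
Solve 8*feed_rate + 89 = 129: feed_rate = (129 - 89) / 8 = 5.

feed_rate = 5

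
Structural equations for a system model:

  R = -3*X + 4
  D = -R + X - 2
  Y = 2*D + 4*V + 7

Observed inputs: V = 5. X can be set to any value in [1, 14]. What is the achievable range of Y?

23 to 127

Substituting into the D equation gives D = 4*X - 6.
Substituting into the Y equation gives Y = 8*X + 15.
Linear in X, so extremes are at the endpoints: X = 1 gives Y = 23; X = 14 gives Y = 127.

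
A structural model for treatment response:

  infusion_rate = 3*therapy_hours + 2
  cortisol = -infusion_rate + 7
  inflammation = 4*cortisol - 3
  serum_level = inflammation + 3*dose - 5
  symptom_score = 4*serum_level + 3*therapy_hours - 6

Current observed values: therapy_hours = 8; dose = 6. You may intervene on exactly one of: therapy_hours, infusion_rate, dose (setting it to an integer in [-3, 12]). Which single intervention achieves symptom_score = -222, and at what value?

set dose = 8

Intervening on therapy_hours: symptom_score = -45*therapy_hours + 114. Reaching -222 requires therapy_hours = 112/15, not an integer.
Intervening on infusion_rate: symptom_score = -16*infusion_rate + 170. Reaching -222 requires infusion_rate = 49/2, not an integer.
Intervening on dose: with other inputs at their observed values, symptom_score = 12*dose - 318. Solving for -222 gives dose = 8, within [-3, 12].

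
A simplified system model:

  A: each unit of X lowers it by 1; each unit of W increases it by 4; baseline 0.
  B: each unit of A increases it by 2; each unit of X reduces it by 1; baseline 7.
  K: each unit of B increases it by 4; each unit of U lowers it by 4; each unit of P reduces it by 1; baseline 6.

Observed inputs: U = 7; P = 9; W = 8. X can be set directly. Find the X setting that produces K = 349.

Substituting into the A equation gives A = -X + 32.
This gives B = -3*X + 71.
K becomes -12*X + 253.
Solve -12*X + 253 = 349: X = (349 - 253) / -12 = -8.

X = -8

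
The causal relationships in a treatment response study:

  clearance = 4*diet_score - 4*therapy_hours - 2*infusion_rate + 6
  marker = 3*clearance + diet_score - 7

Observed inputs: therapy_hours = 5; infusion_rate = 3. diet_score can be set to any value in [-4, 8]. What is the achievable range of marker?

-119 to 37

Substituting into the clearance equation gives clearance = 4*diet_score - 20.
This gives marker = 13*diet_score - 67.
Linear in diet_score, so extremes are at the endpoints: diet_score = -4 gives marker = -119; diet_score = 8 gives marker = 37.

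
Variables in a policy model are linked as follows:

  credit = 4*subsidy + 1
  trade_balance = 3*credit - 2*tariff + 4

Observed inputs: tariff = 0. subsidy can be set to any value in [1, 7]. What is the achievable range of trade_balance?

19 to 91

Substituting into the trade_balance equation gives trade_balance = 12*subsidy + 7.
Linear in subsidy, so extremes are at the endpoints: subsidy = 1 gives trade_balance = 19; subsidy = 7 gives trade_balance = 91.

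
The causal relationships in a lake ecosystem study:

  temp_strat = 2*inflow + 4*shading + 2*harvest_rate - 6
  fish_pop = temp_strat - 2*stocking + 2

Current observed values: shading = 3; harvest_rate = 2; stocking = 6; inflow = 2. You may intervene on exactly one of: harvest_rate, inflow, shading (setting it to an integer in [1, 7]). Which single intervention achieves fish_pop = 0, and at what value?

Intervening on harvest_rate: fish_pop = 2*harvest_rate. Reaching 0 requires harvest_rate = 0, outside [1, 7].
Intervening on inflow: fish_pop = 2*inflow. Reaching 0 requires inflow = 0, outside [1, 7].
Intervening on shading: with other inputs at their observed values, fish_pop = 4*shading - 8. Solving for 0 gives shading = 2, within [1, 7].

set shading = 2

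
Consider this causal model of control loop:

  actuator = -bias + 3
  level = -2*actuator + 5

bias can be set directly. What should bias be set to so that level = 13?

Substituting into the level equation gives level = 2*bias - 1.
Solve 2*bias - 1 = 13: bias = (13 + 1) / 2 = 7.

bias = 7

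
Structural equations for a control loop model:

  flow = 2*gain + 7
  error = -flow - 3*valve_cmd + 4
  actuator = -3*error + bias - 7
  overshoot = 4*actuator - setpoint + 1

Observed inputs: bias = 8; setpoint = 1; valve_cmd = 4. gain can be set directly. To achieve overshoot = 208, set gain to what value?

gain = 1

Substituting into the error equation gives error = -2*gain - 15.
Substituting into the actuator equation gives actuator = 6*gain + 46.
overshoot becomes 24*gain + 184.
Solve 24*gain + 184 = 208: gain = (208 - 184) / 24 = 1.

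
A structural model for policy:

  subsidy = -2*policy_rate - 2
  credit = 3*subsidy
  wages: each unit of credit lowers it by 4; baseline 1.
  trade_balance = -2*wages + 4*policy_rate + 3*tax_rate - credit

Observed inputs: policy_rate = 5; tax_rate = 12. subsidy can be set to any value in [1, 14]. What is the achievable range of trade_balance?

75 to 348

Intervening on subsidy fixes its value directly, overriding its dependence on policy_rate.
Substituting into the wages equation gives wages = -12*subsidy + 1.
trade_balance becomes 21*subsidy + 54.
Linear in subsidy, so extremes are at the endpoints: subsidy = 1 gives trade_balance = 75; subsidy = 14 gives trade_balance = 348.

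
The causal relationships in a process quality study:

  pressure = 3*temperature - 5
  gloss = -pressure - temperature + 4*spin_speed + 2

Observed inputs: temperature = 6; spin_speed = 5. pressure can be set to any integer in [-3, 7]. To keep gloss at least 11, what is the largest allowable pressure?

Intervening on pressure fixes its value directly, overriding its dependence on temperature.
Substituting into the gloss equation gives gloss = -pressure + 16.
Require -pressure + 16 ≥ 11, so pressure ≤ 5.
The largest integer in [-3, 7] satisfying this is 5.

pressure = 5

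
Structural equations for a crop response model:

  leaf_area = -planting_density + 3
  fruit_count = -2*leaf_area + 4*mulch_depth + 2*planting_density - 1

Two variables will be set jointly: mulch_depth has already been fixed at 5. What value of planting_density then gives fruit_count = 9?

With mulch_depth held at 5:
Substituting into the fruit_count equation gives fruit_count = 4*planting_density + 13.
Solve 4*planting_density + 13 = 9: planting_density = (9 - 13) / 4 = -1.

planting_density = -1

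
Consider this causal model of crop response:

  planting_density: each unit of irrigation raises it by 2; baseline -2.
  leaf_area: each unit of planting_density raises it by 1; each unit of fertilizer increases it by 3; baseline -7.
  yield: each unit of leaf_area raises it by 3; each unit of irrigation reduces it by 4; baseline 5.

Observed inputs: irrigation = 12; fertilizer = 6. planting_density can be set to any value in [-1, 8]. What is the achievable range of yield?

-13 to 14

Intervening on planting_density fixes its value directly, overriding its dependence on irrigation.
Substituting into the leaf_area equation gives leaf_area = planting_density + 11.
Substituting into the yield equation gives yield = 3*planting_density - 10.
Linear in planting_density, so extremes are at the endpoints: planting_density = -1 gives yield = -13; planting_density = 8 gives yield = 14.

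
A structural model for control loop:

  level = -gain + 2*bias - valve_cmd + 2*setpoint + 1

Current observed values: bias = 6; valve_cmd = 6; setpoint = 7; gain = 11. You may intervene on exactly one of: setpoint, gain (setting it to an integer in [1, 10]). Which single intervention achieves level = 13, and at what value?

set gain = 8

Intervening on setpoint: level = 2*setpoint - 4. Reaching 13 requires setpoint = 17/2, not an integer.
Intervening on gain: with other inputs at their observed values, level = -gain + 21. Solving for 13 gives gain = 8, within [1, 10].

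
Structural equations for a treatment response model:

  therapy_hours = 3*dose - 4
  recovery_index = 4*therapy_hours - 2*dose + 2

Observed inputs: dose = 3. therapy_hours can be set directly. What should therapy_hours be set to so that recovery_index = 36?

Intervening on therapy_hours fixes its value directly, overriding its dependence on dose.
Substituting into the recovery_index equation gives recovery_index = 4*therapy_hours - 4.
Solve 4*therapy_hours - 4 = 36: therapy_hours = (36 + 4) / 4 = 10.

therapy_hours = 10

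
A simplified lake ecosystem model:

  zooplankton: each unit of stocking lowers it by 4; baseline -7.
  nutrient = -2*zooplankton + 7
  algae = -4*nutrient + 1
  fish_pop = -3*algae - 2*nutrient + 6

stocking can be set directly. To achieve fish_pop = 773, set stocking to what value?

Substituting into the nutrient equation gives nutrient = 8*stocking + 21.
algae becomes -32*stocking - 83.
Substituting into the fish_pop equation gives fish_pop = 80*stocking + 213.
Solve 80*stocking + 213 = 773: stocking = (773 - 213) / 80 = 7.

stocking = 7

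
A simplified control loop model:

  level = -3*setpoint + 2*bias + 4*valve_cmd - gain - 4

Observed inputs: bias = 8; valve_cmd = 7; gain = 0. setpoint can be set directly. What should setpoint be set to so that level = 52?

Substituting into the level equation gives level = -3*setpoint + 40.
Solve -3*setpoint + 40 = 52: setpoint = (52 - 40) / -3 = -4.

setpoint = -4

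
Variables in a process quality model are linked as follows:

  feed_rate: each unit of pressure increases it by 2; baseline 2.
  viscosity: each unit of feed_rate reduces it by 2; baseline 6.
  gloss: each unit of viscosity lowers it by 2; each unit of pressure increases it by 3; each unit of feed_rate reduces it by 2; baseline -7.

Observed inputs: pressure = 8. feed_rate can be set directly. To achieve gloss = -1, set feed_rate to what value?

Intervening on feed_rate fixes its value directly, overriding its dependence on pressure.
Substituting into the gloss equation gives gloss = 2*feed_rate + 5.
Solve 2*feed_rate + 5 = -1: feed_rate = (-1 - 5) / 2 = -3.

feed_rate = -3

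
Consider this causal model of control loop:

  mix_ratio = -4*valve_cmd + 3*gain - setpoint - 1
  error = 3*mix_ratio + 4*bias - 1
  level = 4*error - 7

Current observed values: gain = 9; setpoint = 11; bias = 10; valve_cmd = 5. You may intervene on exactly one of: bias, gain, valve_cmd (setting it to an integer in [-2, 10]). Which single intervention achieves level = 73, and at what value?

set bias = 9

Intervening on bias: with other inputs at their observed values, level = 16*bias - 71. Solving for 73 gives bias = 9, within [-2, 10].
Intervening on gain: level = 36*gain - 235. Reaching 73 requires gain = 77/9, not an integer.
Intervening on valve_cmd: level = -48*valve_cmd + 329. Reaching 73 requires valve_cmd = 16/3, not an integer.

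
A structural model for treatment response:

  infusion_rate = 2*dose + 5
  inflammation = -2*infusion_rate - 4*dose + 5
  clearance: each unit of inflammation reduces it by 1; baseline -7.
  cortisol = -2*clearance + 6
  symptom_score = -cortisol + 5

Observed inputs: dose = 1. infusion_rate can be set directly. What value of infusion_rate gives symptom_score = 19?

infusion_rate = 9

Intervening on infusion_rate fixes its value directly, overriding its dependence on dose.
Substituting into the inflammation equation gives inflammation = -2*infusion_rate + 1.
clearance becomes 2*infusion_rate - 8.
cortisol becomes -4*infusion_rate + 22.
This gives symptom_score = 4*infusion_rate - 17.
Solve 4*infusion_rate - 17 = 19: infusion_rate = (19 + 17) / 4 = 9.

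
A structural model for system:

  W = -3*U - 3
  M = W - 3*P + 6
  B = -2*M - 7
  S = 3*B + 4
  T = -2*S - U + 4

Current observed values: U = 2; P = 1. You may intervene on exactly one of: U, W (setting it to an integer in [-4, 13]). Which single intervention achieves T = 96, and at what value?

Intervening on U: T = -37*U + 38. Reaching 96 requires U = -58/37, not an integer.
Intervening on W: with other inputs at their observed values, T = 12*W + 72. Solving for 96 gives W = 2, within [-4, 13].

set W = 2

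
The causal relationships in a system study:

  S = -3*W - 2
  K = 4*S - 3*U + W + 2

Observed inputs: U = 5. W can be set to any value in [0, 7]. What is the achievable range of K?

Substituting into the K equation gives K = -11*W - 21.
Linear in W, so extremes are at the endpoints: W = 0 gives K = -21; W = 7 gives K = -98.

-98 to -21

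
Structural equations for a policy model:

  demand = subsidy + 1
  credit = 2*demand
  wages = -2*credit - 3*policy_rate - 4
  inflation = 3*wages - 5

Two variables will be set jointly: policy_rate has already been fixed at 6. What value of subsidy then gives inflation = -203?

subsidy = 10

With policy_rate held at 6:
Substituting into the credit equation gives credit = 2*subsidy + 2.
This gives wages = -4*subsidy - 26.
Substituting into the inflation equation gives inflation = -12*subsidy - 83.
Solve -12*subsidy - 83 = -203: subsidy = (-203 + 83) / -12 = 10.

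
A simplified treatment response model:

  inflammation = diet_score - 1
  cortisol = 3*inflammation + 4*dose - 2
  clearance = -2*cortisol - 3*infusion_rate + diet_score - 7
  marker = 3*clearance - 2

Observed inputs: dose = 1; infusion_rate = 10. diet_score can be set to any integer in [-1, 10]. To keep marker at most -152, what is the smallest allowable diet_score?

diet_score = 3

Substituting into the cortisol equation gives cortisol = 3*diet_score - 1.
This gives clearance = -5*diet_score - 35.
So marker = -15*diet_score - 107.
Require -15*diet_score - 107 ≤ -152, so diet_score ≥ 3.
The smallest integer in [-1, 10] satisfying this is 3.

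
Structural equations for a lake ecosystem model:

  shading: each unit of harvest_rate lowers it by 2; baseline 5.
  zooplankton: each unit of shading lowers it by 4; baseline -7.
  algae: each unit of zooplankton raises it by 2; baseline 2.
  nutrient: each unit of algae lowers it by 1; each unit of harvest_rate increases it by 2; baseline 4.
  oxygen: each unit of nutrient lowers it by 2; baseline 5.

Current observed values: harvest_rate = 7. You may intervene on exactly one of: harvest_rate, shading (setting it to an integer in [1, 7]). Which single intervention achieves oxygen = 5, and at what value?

Intervening on harvest_rate: with other inputs at their observed values, oxygen = 28*harvest_rate - 107. Solving for 5 gives harvest_rate = 4, within [1, 7].
Intervening on shading: oxygen = -16*shading - 55. Reaching 5 requires shading = -15/4, not an integer.

set harvest_rate = 4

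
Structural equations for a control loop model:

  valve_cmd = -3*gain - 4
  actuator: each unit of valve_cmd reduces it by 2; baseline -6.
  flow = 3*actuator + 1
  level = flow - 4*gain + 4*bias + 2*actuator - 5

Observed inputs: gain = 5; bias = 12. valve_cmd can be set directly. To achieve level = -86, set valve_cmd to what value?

Intervening on valve_cmd fixes its value directly, overriding its dependence on gain.
Substituting into the flow equation gives flow = -6*valve_cmd - 17.
Substituting into the level equation gives level = -10*valve_cmd - 6.
Solve -10*valve_cmd - 6 = -86: valve_cmd = (-86 + 6) / -10 = 8.

valve_cmd = 8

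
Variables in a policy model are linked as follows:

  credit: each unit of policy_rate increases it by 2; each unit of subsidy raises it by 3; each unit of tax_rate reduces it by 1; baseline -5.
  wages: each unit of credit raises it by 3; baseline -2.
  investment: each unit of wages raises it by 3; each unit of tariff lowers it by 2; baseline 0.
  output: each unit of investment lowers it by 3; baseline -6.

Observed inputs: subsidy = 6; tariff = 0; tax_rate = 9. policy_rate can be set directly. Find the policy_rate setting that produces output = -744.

Substituting into the credit equation gives credit = 2*policy_rate + 4.
This gives wages = 6*policy_rate + 10.
investment becomes 18*policy_rate + 30.
output becomes -54*policy_rate - 96.
Solve -54*policy_rate - 96 = -744: policy_rate = (-744 + 96) / -54 = 12.

policy_rate = 12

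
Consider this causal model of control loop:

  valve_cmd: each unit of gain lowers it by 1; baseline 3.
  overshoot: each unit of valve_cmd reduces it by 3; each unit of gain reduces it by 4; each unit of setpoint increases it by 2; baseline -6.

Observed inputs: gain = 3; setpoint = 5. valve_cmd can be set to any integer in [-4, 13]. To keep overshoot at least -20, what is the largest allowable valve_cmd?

valve_cmd = 4

Intervening on valve_cmd fixes its value directly, overriding its dependence on gain.
Substituting into the overshoot equation gives overshoot = -3*valve_cmd - 8.
Require -3*valve_cmd - 8 ≥ -20, so valve_cmd ≤ 4.
The largest integer in [-4, 13] satisfying this is 4.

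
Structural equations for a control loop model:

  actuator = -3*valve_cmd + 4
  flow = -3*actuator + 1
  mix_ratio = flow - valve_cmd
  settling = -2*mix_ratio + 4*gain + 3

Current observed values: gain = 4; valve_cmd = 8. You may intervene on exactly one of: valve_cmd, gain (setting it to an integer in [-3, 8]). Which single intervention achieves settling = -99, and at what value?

Intervening on valve_cmd: settling = -16*valve_cmd + 41. Reaching -99 requires valve_cmd = 35/4, not an integer.
Intervening on gain: with other inputs at their observed values, settling = 4*gain - 103. Solving for -99 gives gain = 1, within [-3, 8].

set gain = 1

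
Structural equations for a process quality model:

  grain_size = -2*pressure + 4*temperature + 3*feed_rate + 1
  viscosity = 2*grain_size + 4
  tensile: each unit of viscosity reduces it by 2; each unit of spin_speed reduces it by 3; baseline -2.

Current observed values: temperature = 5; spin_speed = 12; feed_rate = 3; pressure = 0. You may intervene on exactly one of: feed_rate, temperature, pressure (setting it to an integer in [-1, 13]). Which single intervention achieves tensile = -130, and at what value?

set feed_rate = 0

Intervening on feed_rate: with other inputs at their observed values, tensile = -12*feed_rate - 130. Solving for -130 gives feed_rate = 0, within [-1, 13].
Intervening on temperature: tensile = -16*temperature - 86. Reaching -130 requires temperature = 11/4, not an integer.
Intervening on pressure: tensile = 8*pressure - 166. Reaching -130 requires pressure = 9/2, not an integer.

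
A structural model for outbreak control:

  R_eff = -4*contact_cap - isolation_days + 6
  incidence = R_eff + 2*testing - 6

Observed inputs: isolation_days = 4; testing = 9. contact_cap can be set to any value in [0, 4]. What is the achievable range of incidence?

Substituting into the R_eff equation gives R_eff = -4*contact_cap + 2.
incidence becomes -4*contact_cap + 14.
Linear in contact_cap, so extremes are at the endpoints: contact_cap = 0 gives incidence = 14; contact_cap = 4 gives incidence = -2.

-2 to 14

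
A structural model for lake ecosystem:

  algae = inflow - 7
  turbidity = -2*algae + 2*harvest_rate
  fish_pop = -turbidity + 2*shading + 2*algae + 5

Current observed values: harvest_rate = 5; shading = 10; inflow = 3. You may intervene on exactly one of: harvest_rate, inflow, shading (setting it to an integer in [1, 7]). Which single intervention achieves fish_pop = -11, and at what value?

set shading = 5

Intervening on harvest_rate: fish_pop = -2*harvest_rate + 9. Reaching -11 requires harvest_rate = 10, outside [1, 7].
Intervening on inflow: fish_pop = 4*inflow - 13. Reaching -11 requires inflow = 1/2, not an integer.
Intervening on shading: with other inputs at their observed values, fish_pop = 2*shading - 21. Solving for -11 gives shading = 5, within [1, 7].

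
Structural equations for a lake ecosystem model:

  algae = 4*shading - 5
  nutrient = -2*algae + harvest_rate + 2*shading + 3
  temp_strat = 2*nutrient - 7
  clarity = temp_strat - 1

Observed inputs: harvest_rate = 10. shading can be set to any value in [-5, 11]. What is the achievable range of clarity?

Substituting into the nutrient equation gives nutrient = -6*shading + 23.
temp_strat becomes -12*shading + 39.
Substituting into the clarity equation gives clarity = -12*shading + 38.
Linear in shading, so extremes are at the endpoints: shading = -5 gives clarity = 98; shading = 11 gives clarity = -94.

-94 to 98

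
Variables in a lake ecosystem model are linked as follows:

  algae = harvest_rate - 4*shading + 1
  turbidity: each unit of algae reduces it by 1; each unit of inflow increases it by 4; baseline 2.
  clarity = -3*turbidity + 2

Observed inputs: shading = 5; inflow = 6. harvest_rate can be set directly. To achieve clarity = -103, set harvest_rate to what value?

Substituting into the algae equation gives algae = harvest_rate - 19.
Substituting into the turbidity equation gives turbidity = -harvest_rate + 45.
Substituting into the clarity equation gives clarity = 3*harvest_rate - 133.
Solve 3*harvest_rate - 133 = -103: harvest_rate = (-103 + 133) / 3 = 10.

harvest_rate = 10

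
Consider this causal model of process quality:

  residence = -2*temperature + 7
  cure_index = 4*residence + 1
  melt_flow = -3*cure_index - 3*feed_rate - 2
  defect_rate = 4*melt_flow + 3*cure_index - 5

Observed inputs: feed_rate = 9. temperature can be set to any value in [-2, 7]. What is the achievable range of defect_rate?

-526 to 122

Substituting into the cure_index equation gives cure_index = -8*temperature + 29.
So melt_flow = 24*temperature - 116.
So defect_rate = 72*temperature - 382.
Linear in temperature, so extremes are at the endpoints: temperature = -2 gives defect_rate = -526; temperature = 7 gives defect_rate = 122.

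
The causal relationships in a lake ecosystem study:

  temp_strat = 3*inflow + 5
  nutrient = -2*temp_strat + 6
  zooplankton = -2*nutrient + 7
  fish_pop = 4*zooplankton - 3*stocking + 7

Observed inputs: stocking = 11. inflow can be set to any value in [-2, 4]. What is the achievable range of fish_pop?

-62 to 226

Substituting into the nutrient equation gives nutrient = -6*inflow - 4.
Substituting into the zooplankton equation gives zooplankton = 12*inflow + 15.
Substituting into the fish_pop equation gives fish_pop = 48*inflow + 34.
Linear in inflow, so extremes are at the endpoints: inflow = -2 gives fish_pop = -62; inflow = 4 gives fish_pop = 226.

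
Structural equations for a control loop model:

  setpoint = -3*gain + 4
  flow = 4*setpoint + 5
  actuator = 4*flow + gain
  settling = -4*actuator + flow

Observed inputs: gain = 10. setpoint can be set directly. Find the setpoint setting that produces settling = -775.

Intervening on setpoint fixes its value directly, overriding its dependence on gain.
Substituting into the actuator equation gives actuator = 16*setpoint + 30.
settling becomes -60*setpoint - 115.
Solve -60*setpoint - 115 = -775: setpoint = (-775 + 115) / -60 = 11.

setpoint = 11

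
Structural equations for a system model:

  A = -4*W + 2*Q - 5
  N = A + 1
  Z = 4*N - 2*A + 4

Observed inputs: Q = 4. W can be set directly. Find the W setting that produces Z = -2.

Substituting into the A equation gives A = -4*W + 3.
Substituting into the N equation gives N = -4*W + 4.
This gives Z = -8*W + 14.
Solve -8*W + 14 = -2: W = (-2 - 14) / -8 = 2.

W = 2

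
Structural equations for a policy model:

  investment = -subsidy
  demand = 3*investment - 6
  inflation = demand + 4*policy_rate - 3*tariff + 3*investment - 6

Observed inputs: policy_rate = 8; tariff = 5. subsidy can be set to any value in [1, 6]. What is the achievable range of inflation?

Substituting into the demand equation gives demand = -3*subsidy - 6.
inflation becomes -6*subsidy + 5.
Linear in subsidy, so extremes are at the endpoints: subsidy = 1 gives inflation = -1; subsidy = 6 gives inflation = -31.

-31 to -1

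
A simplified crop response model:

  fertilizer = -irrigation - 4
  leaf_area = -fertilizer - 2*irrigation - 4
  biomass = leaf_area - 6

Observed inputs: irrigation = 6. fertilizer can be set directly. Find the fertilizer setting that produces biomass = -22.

Intervening on fertilizer fixes its value directly, overriding its dependence on irrigation.
Substituting into the leaf_area equation gives leaf_area = -fertilizer - 16.
biomass becomes -fertilizer - 22.
Solve -fertilizer - 22 = -22: fertilizer = (-22 + 22) / -1 = 0.

fertilizer = 0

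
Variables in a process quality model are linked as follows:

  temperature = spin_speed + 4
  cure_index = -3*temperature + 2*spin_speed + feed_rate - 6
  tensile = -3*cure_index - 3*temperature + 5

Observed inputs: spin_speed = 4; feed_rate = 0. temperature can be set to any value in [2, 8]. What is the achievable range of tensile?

11 to 47

Intervening on temperature fixes its value directly, overriding its dependence on spin_speed.
Substituting into the cure_index equation gives cure_index = -3*temperature + 2.
So tensile = 6*temperature - 1.
Linear in temperature, so extremes are at the endpoints: temperature = 2 gives tensile = 11; temperature = 8 gives tensile = 47.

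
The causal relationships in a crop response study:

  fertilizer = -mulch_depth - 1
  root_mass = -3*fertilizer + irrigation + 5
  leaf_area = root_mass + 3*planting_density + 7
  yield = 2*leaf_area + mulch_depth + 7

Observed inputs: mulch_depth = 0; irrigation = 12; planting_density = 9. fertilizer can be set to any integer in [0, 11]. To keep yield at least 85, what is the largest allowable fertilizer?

fertilizer = 4

Intervening on fertilizer fixes its value directly, overriding its dependence on mulch_depth.
Substituting into the root_mass equation gives root_mass = -3*fertilizer + 17.
Substituting into the leaf_area equation gives leaf_area = -3*fertilizer + 51.
So yield = -6*fertilizer + 109.
Require -6*fertilizer + 109 ≥ 85, so fertilizer ≤ 4.
The largest integer in [0, 11] satisfying this is 4.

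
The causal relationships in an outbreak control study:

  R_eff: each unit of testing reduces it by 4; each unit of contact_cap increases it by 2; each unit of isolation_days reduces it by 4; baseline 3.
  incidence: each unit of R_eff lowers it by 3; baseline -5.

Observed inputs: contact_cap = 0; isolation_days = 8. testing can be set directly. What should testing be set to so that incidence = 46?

testing = -3

Substituting into the R_eff equation gives R_eff = -4*testing - 29.
incidence becomes 12*testing + 82.
Solve 12*testing + 82 = 46: testing = (46 - 82) / 12 = -3.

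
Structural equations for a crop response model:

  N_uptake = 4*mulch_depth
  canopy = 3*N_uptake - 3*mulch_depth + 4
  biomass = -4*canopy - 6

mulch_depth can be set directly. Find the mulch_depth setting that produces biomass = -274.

mulch_depth = 7

Substituting into the canopy equation gives canopy = 9*mulch_depth + 4.
biomass becomes -36*mulch_depth - 22.
Solve -36*mulch_depth - 22 = -274: mulch_depth = (-274 + 22) / -36 = 7.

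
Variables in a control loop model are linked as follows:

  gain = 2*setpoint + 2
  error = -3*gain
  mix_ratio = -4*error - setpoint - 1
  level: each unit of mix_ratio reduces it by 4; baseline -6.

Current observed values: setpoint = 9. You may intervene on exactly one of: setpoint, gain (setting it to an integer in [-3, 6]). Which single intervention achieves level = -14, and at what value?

set gain = 1

Intervening on setpoint: level = -92*setpoint - 98. Reaching -14 requires setpoint = -21/23, not an integer.
Intervening on gain: with other inputs at their observed values, level = -48*gain + 34. Solving for -14 gives gain = 1, within [-3, 6].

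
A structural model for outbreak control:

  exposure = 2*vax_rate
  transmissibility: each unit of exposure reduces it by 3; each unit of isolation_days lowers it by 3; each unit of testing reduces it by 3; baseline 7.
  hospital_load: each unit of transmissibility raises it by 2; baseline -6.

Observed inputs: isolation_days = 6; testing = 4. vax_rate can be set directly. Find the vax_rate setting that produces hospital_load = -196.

Substituting into the transmissibility equation gives transmissibility = -6*vax_rate - 23.
This gives hospital_load = -12*vax_rate - 52.
Solve -12*vax_rate - 52 = -196: vax_rate = (-196 + 52) / -12 = 12.

vax_rate = 12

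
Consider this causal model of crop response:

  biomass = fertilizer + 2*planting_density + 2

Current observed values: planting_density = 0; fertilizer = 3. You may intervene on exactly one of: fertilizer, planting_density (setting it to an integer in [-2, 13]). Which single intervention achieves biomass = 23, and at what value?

set planting_density = 9

Intervening on fertilizer: biomass = fertilizer + 2. Reaching 23 requires fertilizer = 21, outside [-2, 13].
Intervening on planting_density: with other inputs at their observed values, biomass = 2*planting_density + 5. Solving for 23 gives planting_density = 9, within [-2, 13].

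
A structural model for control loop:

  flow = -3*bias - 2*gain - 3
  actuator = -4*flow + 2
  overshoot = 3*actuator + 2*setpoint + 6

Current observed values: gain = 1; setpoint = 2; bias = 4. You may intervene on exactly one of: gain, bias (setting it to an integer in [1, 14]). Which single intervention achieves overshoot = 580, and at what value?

set bias = 14

Intervening on gain: overshoot = 24*gain + 196. Reaching 580 requires gain = 16, outside [1, 14].
Intervening on bias: with other inputs at their observed values, overshoot = 36*bias + 76. Solving for 580 gives bias = 14, within [1, 14].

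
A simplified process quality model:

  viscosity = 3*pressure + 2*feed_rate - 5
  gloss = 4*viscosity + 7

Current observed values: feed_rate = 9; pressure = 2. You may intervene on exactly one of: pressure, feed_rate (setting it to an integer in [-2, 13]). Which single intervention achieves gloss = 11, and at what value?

set feed_rate = 0

Intervening on pressure: gloss = 12*pressure + 59. Reaching 11 requires pressure = -4, outside [-2, 13].
Intervening on feed_rate: with other inputs at their observed values, gloss = 8*feed_rate + 11. Solving for 11 gives feed_rate = 0, within [-2, 13].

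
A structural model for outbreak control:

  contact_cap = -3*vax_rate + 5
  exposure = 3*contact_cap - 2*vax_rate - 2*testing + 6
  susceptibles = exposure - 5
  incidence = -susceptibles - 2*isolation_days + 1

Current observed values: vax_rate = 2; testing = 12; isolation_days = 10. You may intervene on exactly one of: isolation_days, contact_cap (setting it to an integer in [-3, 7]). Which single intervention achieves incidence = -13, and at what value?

set contact_cap = 7

Intervening on isolation_days: incidence = -2*isolation_days + 31. Reaching -13 requires isolation_days = 22, outside [-3, 7].
Intervening on contact_cap: with other inputs at their observed values, incidence = -3*contact_cap + 8. Solving for -13 gives contact_cap = 7, within [-3, 7].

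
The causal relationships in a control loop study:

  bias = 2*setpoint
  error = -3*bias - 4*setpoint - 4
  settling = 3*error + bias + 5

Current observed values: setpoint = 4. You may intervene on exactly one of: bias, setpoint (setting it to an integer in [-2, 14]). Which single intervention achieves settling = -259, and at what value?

set setpoint = 9

Intervening on bias: settling = -8*bias - 55. Reaching -259 requires bias = 51/2, not an integer.
Intervening on setpoint: with other inputs at their observed values, settling = -28*setpoint - 7. Solving for -259 gives setpoint = 9, within [-2, 14].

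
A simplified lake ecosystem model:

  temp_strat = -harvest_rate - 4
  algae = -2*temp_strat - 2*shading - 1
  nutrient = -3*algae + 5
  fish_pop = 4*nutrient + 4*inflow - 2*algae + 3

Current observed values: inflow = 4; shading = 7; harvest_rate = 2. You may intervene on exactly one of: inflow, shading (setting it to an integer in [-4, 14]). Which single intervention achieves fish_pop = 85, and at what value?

Intervening on inflow: with other inputs at their observed values, fish_pop = 4*inflow + 65. Solving for 85 gives inflow = 5, within [-4, 14].
Intervening on shading: fish_pop = 28*shading - 115. Reaching 85 requires shading = 50/7, not an integer.

set inflow = 5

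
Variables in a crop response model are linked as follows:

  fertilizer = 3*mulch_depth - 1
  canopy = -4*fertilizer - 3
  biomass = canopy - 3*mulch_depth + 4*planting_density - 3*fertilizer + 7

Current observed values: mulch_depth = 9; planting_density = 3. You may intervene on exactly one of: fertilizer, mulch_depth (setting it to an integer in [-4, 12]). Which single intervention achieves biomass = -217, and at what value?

set mulch_depth = 10

Intervening on fertilizer: biomass = -7*fertilizer - 11. Reaching -217 requires fertilizer = 206/7, not an integer.
Intervening on mulch_depth: with other inputs at their observed values, biomass = -24*mulch_depth + 23. Solving for -217 gives mulch_depth = 10, within [-4, 12].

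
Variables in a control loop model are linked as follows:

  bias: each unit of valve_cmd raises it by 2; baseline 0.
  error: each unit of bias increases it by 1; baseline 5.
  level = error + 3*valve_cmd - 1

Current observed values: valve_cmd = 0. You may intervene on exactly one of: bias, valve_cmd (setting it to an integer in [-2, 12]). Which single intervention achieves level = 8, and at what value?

Intervening on bias: with other inputs at their observed values, level = bias + 4. Solving for 8 gives bias = 4, within [-2, 12].
Intervening on valve_cmd: level = 5*valve_cmd + 4. Reaching 8 requires valve_cmd = 4/5, not an integer.

set bias = 4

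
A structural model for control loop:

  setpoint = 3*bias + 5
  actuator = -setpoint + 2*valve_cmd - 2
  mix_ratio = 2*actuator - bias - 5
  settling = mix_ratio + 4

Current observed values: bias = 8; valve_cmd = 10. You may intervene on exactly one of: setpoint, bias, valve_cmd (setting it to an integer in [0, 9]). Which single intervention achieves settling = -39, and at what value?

Intervening on setpoint: settling = -2*setpoint + 27. Reaching -39 requires setpoint = 33, outside [0, 9].
Intervening on bias: settling = -7*bias + 25. Reaching -39 requires bias = 64/7, not an integer.
Intervening on valve_cmd: with other inputs at their observed values, settling = 4*valve_cmd - 71. Solving for -39 gives valve_cmd = 8, within [0, 9].

set valve_cmd = 8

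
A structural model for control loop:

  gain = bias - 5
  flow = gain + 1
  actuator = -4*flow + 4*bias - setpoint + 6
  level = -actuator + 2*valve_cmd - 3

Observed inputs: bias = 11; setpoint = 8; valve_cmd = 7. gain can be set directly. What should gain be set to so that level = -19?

Intervening on gain fixes its value directly, overriding its dependence on bias.
Substituting into the actuator equation gives actuator = -4*gain + 38.
Substituting into the level equation gives level = 4*gain - 27.
Solve 4*gain - 27 = -19: gain = (-19 + 27) / 4 = 2.

gain = 2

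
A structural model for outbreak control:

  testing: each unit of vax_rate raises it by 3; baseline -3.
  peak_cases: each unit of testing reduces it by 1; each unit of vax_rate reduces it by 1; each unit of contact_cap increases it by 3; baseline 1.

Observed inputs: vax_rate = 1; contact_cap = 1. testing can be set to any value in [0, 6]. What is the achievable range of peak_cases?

Intervening on testing fixes its value directly, overriding its dependence on vax_rate.
Substituting into the peak_cases equation gives peak_cases = -testing + 3.
Linear in testing, so extremes are at the endpoints: testing = 0 gives peak_cases = 3; testing = 6 gives peak_cases = -3.

-3 to 3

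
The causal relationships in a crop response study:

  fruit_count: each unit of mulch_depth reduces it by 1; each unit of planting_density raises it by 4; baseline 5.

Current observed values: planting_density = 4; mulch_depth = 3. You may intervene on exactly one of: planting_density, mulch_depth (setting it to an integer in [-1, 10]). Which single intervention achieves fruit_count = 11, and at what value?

Intervening on planting_density: fruit_count = 4*planting_density + 2. Reaching 11 requires planting_density = 9/4, not an integer.
Intervening on mulch_depth: with other inputs at their observed values, fruit_count = -mulch_depth + 21. Solving for 11 gives mulch_depth = 10, within [-1, 10].

set mulch_depth = 10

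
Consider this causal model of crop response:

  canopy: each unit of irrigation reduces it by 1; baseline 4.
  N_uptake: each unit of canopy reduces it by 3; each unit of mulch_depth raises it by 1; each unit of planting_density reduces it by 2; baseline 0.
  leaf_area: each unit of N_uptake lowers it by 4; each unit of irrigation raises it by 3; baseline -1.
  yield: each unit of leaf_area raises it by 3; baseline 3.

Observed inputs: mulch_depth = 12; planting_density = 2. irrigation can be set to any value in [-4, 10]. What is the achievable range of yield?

-222 to 156

Substituting into the N_uptake equation gives N_uptake = 3*irrigation - 4.
Substituting into the leaf_area equation gives leaf_area = -9*irrigation + 15.
Substituting into the yield equation gives yield = -27*irrigation + 48.
Linear in irrigation, so extremes are at the endpoints: irrigation = -4 gives yield = 156; irrigation = 10 gives yield = -222.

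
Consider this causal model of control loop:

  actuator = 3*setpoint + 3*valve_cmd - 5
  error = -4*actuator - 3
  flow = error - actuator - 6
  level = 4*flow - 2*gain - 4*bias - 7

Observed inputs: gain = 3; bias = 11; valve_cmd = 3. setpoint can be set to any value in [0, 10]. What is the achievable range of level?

-773 to -173

Substituting into the actuator equation gives actuator = 3*setpoint + 4.
This gives error = -12*setpoint - 19.
Substituting into the flow equation gives flow = -15*setpoint - 29.
Substituting into the level equation gives level = -60*setpoint - 173.
Linear in setpoint, so extremes are at the endpoints: setpoint = 0 gives level = -173; setpoint = 10 gives level = -773.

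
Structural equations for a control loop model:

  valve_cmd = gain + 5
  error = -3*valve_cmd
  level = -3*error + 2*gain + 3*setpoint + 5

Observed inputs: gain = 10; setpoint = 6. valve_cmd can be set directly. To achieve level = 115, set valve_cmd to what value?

Intervening on valve_cmd fixes its value directly, overriding its dependence on gain.
Substituting into the level equation gives level = 9*valve_cmd + 43.
Solve 9*valve_cmd + 43 = 115: valve_cmd = (115 - 43) / 9 = 8.

valve_cmd = 8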